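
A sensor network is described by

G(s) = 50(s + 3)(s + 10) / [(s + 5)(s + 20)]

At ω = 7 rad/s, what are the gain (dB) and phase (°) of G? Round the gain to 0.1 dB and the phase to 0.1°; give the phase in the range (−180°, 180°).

28.1 dB, 28.0°

At s = jω = j7:
zero (s+3): 3 + j7 → |·| = √(3²+7²) = √58 ≈ 7.6158, ∠ = arctan(7/3) ≈ 66.80°
zero (s+10): 10 + j7 → |·| = √(10²+7²) = √149 ≈ 12.207, ∠ = arctan(7/10) ≈ 34.99°
pole (s+5): 5 + j7 → |·| = √(5²+7²) = √74 ≈ 8.6023, ∠ = arctan(7/5) ≈ 54.46°
pole (s+20): 20 + j7 → |·| = √(20²+7²) = √449 ≈ 21.19, ∠ = arctan(7/20) ≈ 19.29°
|G| = 50 · 92.966 / 182.28 ≈ 25.501
Gain = 20 log₁₀(25.501) ≈ 28.13 dB
∠G = 101.79° − 73.75° = 28.04°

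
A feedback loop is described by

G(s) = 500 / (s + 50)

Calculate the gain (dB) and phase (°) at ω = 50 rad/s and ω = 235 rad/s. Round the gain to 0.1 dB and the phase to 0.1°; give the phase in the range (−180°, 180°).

At s = jω = j50:
pole (s+50): 50 + j50 → |·| = √(50²+50²) = √5000 ≈ 70.711, ∠ = arctan(50/50) ≈ 45.00°
|G| = 500 / 70.711 ≈ 7.071
Gain = 20 log₁₀(7.071) ≈ 16.99 dB
∠G = 0.00° − 45.00° = -45.00°

At s = jω = j235:
pole (s+50): 50 + j235 → |·| = √(50²+235²) = √57725 ≈ 240.26, ∠ = arctan(235/50) ≈ 77.99°
|G| = 500 / 240.26 ≈ 2.0811
Gain = 20 log₁₀(2.0811) ≈ 6.37 dB
∠G = 0.00° − 77.99° = -77.99°

ω = 50: 17.0 dB, -45.0°; ω = 235: 6.4 dB, -78.0°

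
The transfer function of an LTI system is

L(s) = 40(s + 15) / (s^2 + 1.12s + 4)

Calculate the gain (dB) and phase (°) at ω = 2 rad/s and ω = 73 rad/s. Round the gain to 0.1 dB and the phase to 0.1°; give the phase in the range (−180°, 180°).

At s = jω = j2:
zero (s+15): 15 + j2 → |·| = √(15²+2²) = √229 ≈ 15.133, ∠ = arctan(2/15) ≈ 7.59°
quadratic: (j2)² + 1.12·j2 + 4 = 0 + j2.24 → |·| ≈ 2.24, ∠ ≈ 90.00°
|L| = 40 · 15.133 / 2.24 ≈ 270.23
Gain = 20 log₁₀(270.23) ≈ 48.63 dB
∠L = 7.59° − 90.00° = -82.41°

At s = jω = j73:
zero (s+15): 15 + j73 → |·| = √(15²+73²) = √5554 ≈ 74.525, ∠ = arctan(73/15) ≈ 78.39°
quadratic: (j73)² + 1.12·j73 + 4 = -5325 + j81.76 → |·| ≈ 5325.6, ∠ ≈ 179.12°
|L| = 40 · 74.525 / 5325.6 ≈ 0.55975
Gain = 20 log₁₀(0.55975) ≈ -5.04 dB
∠L = 78.39° − 179.12° = -100.73°

ω = 2: 48.6 dB, -82.4°; ω = 73: -5.0 dB, -100.7°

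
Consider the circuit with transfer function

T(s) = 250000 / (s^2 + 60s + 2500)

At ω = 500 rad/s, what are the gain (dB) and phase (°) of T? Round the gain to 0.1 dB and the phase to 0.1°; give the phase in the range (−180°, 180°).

0.0 dB, -173.1°

At s = jω = j500:
quadratic: (j500)² + 60·j500 + 2500 = -247500 + j30000 → |·| ≈ 2.4931e+05, ∠ ≈ 173.09°
|T| = 250000 / 2.4931e+05 ≈ 1.0028
Gain = 20 log₁₀(1.0028) ≈ 0.02 dB
∠T = 0.00° − 173.09° = -173.09°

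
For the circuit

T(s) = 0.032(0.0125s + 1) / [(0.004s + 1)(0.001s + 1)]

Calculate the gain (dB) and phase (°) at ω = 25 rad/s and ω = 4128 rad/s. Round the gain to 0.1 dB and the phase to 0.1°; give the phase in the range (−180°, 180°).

ω = 25: -29.5 dB, 10.2°; ω = 4128: -32.6 dB, -74.0°

At ω = 25 rad/s:
zero (1 + j25·0.0125) = 1 + j0.3125 → |·| ≈ 1.0477, ∠ ≈ 17.35°
pole (1 + j25·0.004) = 1 + j0.1 → |·| ≈ 1.005, ∠ ≈ 5.71°
pole (1 + j25·0.001) = 1 + j0.025 → |·| ≈ 1.0003, ∠ ≈ 1.43°
|T| = 0.032 · 1.0477 / (1.005 · 1.0003) ≈ 0.03335
Gain = 20 log₁₀(0.03335) ≈ -29.54 dB
∠T = (17.35°) − (5.71° + 1.43°) = 10.21°

At ω = 4128 rad/s:
zero (1 + j4128·0.0125) = 1 + j51.6 → |·| ≈ 51.61, ∠ ≈ 88.89°
pole (1 + j4128·0.004) = 1 + j16.512 → |·| ≈ 16.542, ∠ ≈ 86.53°
pole (1 + j4128·0.001) = 1 + j4.128 → |·| ≈ 4.2474, ∠ ≈ 76.38°
|T| = 0.032 · 51.61 / (16.542 · 4.2474) ≈ 0.023506
Gain = 20 log₁₀(0.023506) ≈ -32.58 dB
∠T = (88.89°) − (86.53° + 76.38°) = -74.02°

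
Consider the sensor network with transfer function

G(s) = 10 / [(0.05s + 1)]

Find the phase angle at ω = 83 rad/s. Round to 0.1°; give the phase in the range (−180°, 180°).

At ω = 83 rad/s:
pole (1 + j83·0.05) = 1 + j4.15 → |·| ≈ 4.2688, ∠ ≈ 76.45°
∠G = (0°) − (76.45°) = -76.45°

-76.5°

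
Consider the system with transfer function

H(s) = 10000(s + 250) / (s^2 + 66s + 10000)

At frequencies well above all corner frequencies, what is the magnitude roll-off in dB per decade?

-20 dB/decade

Each pole contributes −20 dB/decade at high frequency; each zero contributes +20 dB/decade.
Net: 1 zero(s) − 2 pole(s) → -20 dB/decade.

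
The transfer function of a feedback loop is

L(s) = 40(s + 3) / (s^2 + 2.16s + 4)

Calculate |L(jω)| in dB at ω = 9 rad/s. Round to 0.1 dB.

13.6 dB

At s = jω = j9:
zero (s+3): 3 + j9 → |·| = √(3²+9²) = √90 ≈ 9.4868, ∠ = arctan(9/3) ≈ 71.57°
quadratic: (j9)² + 2.16·j9 + 4 = -77 + j19.44 → |·| ≈ 79.416, ∠ ≈ 165.83°
|L| = 40 · 9.4868 / 79.416 ≈ 4.7783
Gain = 20 log₁₀(4.7783) ≈ 13.59 dB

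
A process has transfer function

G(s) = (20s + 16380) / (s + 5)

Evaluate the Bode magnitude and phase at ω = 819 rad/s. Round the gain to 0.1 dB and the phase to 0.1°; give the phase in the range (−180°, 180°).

Substitute s = j819:
Numerator: 20(j819) + 16380 = 16380 + j16380
Denominator: (j819) + 5 = 5 + j819
|N| = √(16380² + 16380²) ≈ 23165, ∠N ≈ 45.00°
|D| = √(5² + 819²) ≈ 819.02, ∠D ≈ 89.65°
|G| = 23165 / 819.02 ≈ 28.284
Gain = 20 log₁₀(28.284) ≈ 29.03 dB
∠G = 45.00° − 89.65° = -44.65°

29.0 dB, -44.7°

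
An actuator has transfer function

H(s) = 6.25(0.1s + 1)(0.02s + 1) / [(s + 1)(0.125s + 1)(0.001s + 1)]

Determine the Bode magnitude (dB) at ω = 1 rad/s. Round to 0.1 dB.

12.9 dB

At ω = 1 rad/s:
zero (1 + j1·0.1) = 1 + j0.1 → |·| ≈ 1.005, ∠ ≈ 5.71°
zero (1 + j1·0.02) = 1 + j0.02 → |·| ≈ 1.0002, ∠ ≈ 1.15°
pole (1 + j1·1) = 1 + j1 → |·| ≈ 1.4142, ∠ ≈ 45.00°
pole (1 + j1·0.125) = 1 + j0.125 → |·| ≈ 1.0078, ∠ ≈ 7.13°
pole (1 + j1·0.001) = 1 + j0.001 → |·| ≈ 1, ∠ ≈ 0.06°
|H| = 6.25 · 1.005 · 1.0002 / (1.4142 · 1.0078 · 1) ≈ 4.4081
Gain = 20 log₁₀(4.4081) ≈ 12.89 dB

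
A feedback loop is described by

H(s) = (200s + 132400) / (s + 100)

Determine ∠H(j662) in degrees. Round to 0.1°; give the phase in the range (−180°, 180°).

-36.4°

Substitute s = j662:
Numerator: 200(j662) + 132400 = 132400 + j132400
Denominator: (j662) + 100 = 100 + j662
|N| = √(132400² + 132400²) ≈ 1.8724e+05, ∠N ≈ 45.00°
|D| = √(100² + 662²) ≈ 669.51, ∠D ≈ 81.41°
∠H = 45.00° − 81.41° = -36.41°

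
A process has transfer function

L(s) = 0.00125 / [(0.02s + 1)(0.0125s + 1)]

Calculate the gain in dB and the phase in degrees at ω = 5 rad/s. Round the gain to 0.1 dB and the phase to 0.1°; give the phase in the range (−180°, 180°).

At ω = 5 rad/s:
pole (1 + j5·0.02) = 1 + j0.1 → |·| ≈ 1.005, ∠ ≈ 5.71°
pole (1 + j5·0.0125) = 1 + j0.0625 → |·| ≈ 1.002, ∠ ≈ 3.58°
|L| = 0.00125 · 1 / (1.005 · 1.002) ≈ 0.0012413
Gain = 20 log₁₀(0.0012413) ≈ -58.12 dB
∠L = (0°) − (5.71° + 3.58°) = -9.29°

-58.1 dB, -9.3°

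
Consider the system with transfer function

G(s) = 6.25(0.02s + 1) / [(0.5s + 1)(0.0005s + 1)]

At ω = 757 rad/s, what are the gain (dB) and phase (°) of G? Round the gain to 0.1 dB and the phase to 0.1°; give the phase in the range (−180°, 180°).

At ω = 757 rad/s:
zero (1 + j757·0.02) = 1 + j15.14 → |·| ≈ 15.173, ∠ ≈ 86.22°
pole (1 + j757·0.5) = 1 + j378.5 → |·| ≈ 378.5, ∠ ≈ 89.85°
pole (1 + j757·0.0005) = 1 + j0.3785 → |·| ≈ 1.0692, ∠ ≈ 20.73°
|G| = 6.25 · 15.173 / (378.5 · 1.0692) ≈ 0.23433
Gain = 20 log₁₀(0.23433) ≈ -12.60 dB
∠G = (86.22°) − (89.85° + 20.73°) = -24.36°

-12.6 dB, -24.4°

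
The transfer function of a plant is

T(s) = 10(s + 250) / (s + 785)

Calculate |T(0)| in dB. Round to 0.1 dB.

T(0) = 10·250 / (785) ≈ 3.1847
20 log₁₀(3.1847) ≈ 10.06 dB

10.1 dB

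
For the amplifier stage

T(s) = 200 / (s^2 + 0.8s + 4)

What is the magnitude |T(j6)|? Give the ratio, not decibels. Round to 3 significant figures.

At s = jω = j6:
quadratic: (j6)² + 0.8·j6 + 4 = -32 + j4.8 → |·| ≈ 32.358, ∠ ≈ 171.47°
|T| = 200 / 32.358 ≈ 6.1809

6.18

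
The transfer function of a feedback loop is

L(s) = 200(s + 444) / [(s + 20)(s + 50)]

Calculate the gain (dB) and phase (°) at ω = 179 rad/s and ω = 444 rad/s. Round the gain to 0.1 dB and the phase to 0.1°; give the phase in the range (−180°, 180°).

ω = 179: 9.1 dB, -136.1°; ω = 444: -4.0 dB, -126.0°

At s = jω = j179:
zero (s+444): 444 + j179 → |·| = √(444²+179²) = √229177 ≈ 478.72, ∠ = arctan(179/444) ≈ 21.96°
pole (s+20): 20 + j179 → |·| = √(20²+179²) = √32441 ≈ 180.11, ∠ = arctan(179/20) ≈ 83.62°
pole (s+50): 50 + j179 → |·| = √(50²+179²) = √34541 ≈ 185.85, ∠ = arctan(179/50) ≈ 74.39°
|L| = 200 · 478.72 / 33473 ≈ 2.8603
Gain = 20 log₁₀(2.8603) ≈ 9.13 dB
∠L = 21.96° − 158.01° = -136.05°

At s = jω = j444:
zero (s+444): 444 + j444 → |·| = √(444²+444²) = √394272 ≈ 627.91, ∠ = arctan(444/444) ≈ 45.00°
pole (s+20): 20 + j444 → |·| = √(20²+444²) = √197536 ≈ 444.45, ∠ = arctan(444/20) ≈ 87.42°
pole (s+50): 50 + j444 → |·| = √(50²+444²) = √199636 ≈ 446.81, ∠ = arctan(444/50) ≈ 83.57°
|L| = 200 · 627.91 / 1.9858e+05 ≈ 0.6324
Gain = 20 log₁₀(0.6324) ≈ -3.98 dB
∠L = 45.00° − 170.99° = -125.99°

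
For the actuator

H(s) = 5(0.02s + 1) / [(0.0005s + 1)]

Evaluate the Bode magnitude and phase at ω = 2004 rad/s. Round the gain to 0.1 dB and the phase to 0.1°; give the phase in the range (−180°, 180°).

43.0 dB, 43.5°

At ω = 2004 rad/s:
zero (1 + j2004·0.02) = 1 + j40.08 → |·| ≈ 40.092, ∠ ≈ 88.57°
pole (1 + j2004·0.0005) = 1 + j1.002 → |·| ≈ 1.4156, ∠ ≈ 45.06°
|H| = 5 · 40.092 / (1.4156) ≈ 141.61
Gain = 20 log₁₀(141.61) ≈ 43.02 dB
∠H = (88.57°) − (45.06°) = 43.51°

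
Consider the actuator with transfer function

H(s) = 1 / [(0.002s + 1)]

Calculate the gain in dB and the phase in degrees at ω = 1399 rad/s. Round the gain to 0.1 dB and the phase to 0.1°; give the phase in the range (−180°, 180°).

-9.5 dB, -70.3°

At ω = 1399 rad/s:
pole (1 + j1399·0.002) = 1 + j2.798 → |·| ≈ 2.9713, ∠ ≈ 70.33°
|H| = 1 · 1 / (2.9713) ≈ 0.33655
Gain = 20 log₁₀(0.33655) ≈ -9.46 dB
∠H = (0°) − (70.33°) = -70.33°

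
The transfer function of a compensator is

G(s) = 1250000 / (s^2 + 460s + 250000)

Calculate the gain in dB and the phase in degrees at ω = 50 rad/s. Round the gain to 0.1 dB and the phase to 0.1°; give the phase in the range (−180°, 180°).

14.0 dB, -5.3°

At s = jω = j50:
quadratic: (j50)² + 460·j50 + 250000 = 247500 + j23000 → |·| ≈ 2.4857e+05, ∠ ≈ 5.31°
|G| = 1250000 / 2.4857e+05 ≈ 5.0288
Gain = 20 log₁₀(5.0288) ≈ 14.03 dB
∠G = 0.00° − 5.31° = -5.31°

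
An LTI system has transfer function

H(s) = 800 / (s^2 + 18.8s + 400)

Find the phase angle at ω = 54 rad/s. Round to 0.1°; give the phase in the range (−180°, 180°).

-158.0°

At s = jω = j54:
quadratic: (j54)² + 18.8·j54 + 400 = -2516 + j1015.2 → |·| ≈ 2713.1, ∠ ≈ 158.03°
∠H = 0.00° − 158.03° = -158.03°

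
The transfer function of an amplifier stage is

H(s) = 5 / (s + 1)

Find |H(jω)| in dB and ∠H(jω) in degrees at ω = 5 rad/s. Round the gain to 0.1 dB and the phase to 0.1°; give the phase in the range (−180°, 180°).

-0.2 dB, -78.7°

At s = jω = j5:
pole (s+1): 1 + j5 → |·| = √(1²+5²) = √26 ≈ 5.099, ∠ = arctan(5/1) ≈ 78.69°
|H| = 5 / 5.099 ≈ 0.98058
Gain = 20 log₁₀(0.98058) ≈ -0.17 dB
∠H = 0.00° − 78.69° = -78.69°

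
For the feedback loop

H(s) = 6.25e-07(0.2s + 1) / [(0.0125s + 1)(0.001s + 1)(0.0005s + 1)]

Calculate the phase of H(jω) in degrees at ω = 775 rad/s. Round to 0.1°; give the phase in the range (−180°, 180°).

-53.4°

At ω = 775 rad/s:
zero (1 + j775·0.2) = 1 + j155 → |·| ≈ 155, ∠ ≈ 89.63°
pole (1 + j775·0.0125) = 1 + j9.6875 → |·| ≈ 9.739, ∠ ≈ 84.11°
pole (1 + j775·0.001) = 1 + j0.775 → |·| ≈ 1.2652, ∠ ≈ 37.78°
pole (1 + j775·0.0005) = 1 + j0.3875 → |·| ≈ 1.0725, ∠ ≈ 21.18°
∠H = (89.63°) − (84.11° + 37.78° + 21.18°) = -53.44°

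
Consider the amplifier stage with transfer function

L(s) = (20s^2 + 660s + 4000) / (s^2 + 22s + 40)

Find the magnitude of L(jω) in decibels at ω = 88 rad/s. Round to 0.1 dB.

26.2 dB

Substitute s = j88:
Numerator: 20(j88)^2 + 660(j88) + 4000 = -150880 + j58080
Denominator: (j88)^2 + 22(j88) + 40 = -7704 + j1936
|N| = √(150880² + 58080²) ≈ 1.6167e+05, ∠N ≈ 158.95°
|D| = √(7704² + 1936²) ≈ 7943.5, ∠D ≈ 165.89°
|L| = 1.6167e+05 / 7943.5 ≈ 20.352
Gain = 20 log₁₀(20.352) ≈ 26.17 dB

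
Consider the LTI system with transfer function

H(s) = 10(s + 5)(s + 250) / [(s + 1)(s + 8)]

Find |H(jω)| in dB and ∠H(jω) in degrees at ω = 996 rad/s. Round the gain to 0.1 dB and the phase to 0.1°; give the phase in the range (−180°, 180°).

20.3 dB, -13.9°

At s = jω = j996:
zero (s+5): 5 + j996 → |·| = √(5²+996²) = √992041 ≈ 996.01, ∠ = arctan(996/5) ≈ 89.71°
zero (s+250): 250 + j996 → |·| = √(250²+996²) = √1054516 ≈ 1026.9, ∠ = arctan(996/250) ≈ 75.91°
pole (s+1): 1 + j996 → |·| = √(1²+996²) = √992017 ≈ 996, ∠ = arctan(996/1) ≈ 89.94°
pole (s+8): 8 + j996 → |·| = √(8²+996²) = √992080 ≈ 996.03, ∠ = arctan(996/8) ≈ 89.54°
|H| = 10 · 1.0228e+06 / 9.9205e+05 ≈ 10.31
Gain = 20 log₁₀(10.31) ≈ 20.27 dB
∠H = 165.62° − 179.48° = -13.86°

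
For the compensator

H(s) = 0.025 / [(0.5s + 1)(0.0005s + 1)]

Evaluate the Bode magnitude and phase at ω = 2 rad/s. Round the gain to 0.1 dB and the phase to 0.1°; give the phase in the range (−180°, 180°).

At ω = 2 rad/s:
pole (1 + j2·0.5) = 1 + j1 → |·| ≈ 1.4142, ∠ ≈ 45.00°
pole (1 + j2·0.0005) = 1 + j0.001 → |·| ≈ 1, ∠ ≈ 0.06°
|H| = 0.025 · 1 / (1.4142 · 1) ≈ 0.017678
Gain = 20 log₁₀(0.017678) ≈ -35.05 dB
∠H = (0°) − (45.00° + 0.06°) = -45.06°

-35.1 dB, -45.1°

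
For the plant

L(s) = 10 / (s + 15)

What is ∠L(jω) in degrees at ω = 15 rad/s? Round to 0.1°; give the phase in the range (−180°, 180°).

-45.0°

At s = jω = j15:
pole (s+15): 15 + j15 → |·| = √(15²+15²) = √450 ≈ 21.213, ∠ = arctan(15/15) ≈ 45.00°
∠L = 0.00° − 45.00° = -45.00°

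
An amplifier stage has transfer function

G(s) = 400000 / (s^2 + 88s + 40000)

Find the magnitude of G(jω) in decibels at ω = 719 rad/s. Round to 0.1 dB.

-1.6 dB

At s = jω = j719:
quadratic: (j719)² + 88·j719 + 40000 = -476961 + j63272 → |·| ≈ 4.8114e+05, ∠ ≈ 172.44°
|G| = 400000 / 4.8114e+05 ≈ 0.83136
Gain = 20 log₁₀(0.83136) ≈ -1.60 dB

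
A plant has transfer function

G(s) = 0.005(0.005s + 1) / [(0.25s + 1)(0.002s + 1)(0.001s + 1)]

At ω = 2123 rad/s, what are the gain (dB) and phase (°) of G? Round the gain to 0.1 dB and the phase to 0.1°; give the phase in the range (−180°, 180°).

At ω = 2123 rad/s:
zero (1 + j2123·0.005) = 1 + j10.615 → |·| ≈ 10.662, ∠ ≈ 84.62°
pole (1 + j2123·0.25) = 1 + j530.75 → |·| ≈ 530.75, ∠ ≈ 89.89°
pole (1 + j2123·0.002) = 1 + j4.246 → |·| ≈ 4.3622, ∠ ≈ 76.75°
pole (1 + j2123·0.001) = 1 + j2.123 → |·| ≈ 2.3467, ∠ ≈ 64.78°
|G| = 0.005 · 10.662 / (530.75 · 4.3622 · 2.3467) ≈ 9.812e-06
Gain = 20 log₁₀(9.812e-06) ≈ -100.16 dB
∠G = (84.62°) − (89.89° + 76.75° + 64.78°) = -146.80°

-100.2 dB, -146.8°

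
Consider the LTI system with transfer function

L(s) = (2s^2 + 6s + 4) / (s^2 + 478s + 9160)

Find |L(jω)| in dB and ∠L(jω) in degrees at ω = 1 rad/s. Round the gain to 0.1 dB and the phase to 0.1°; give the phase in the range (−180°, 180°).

-63.2 dB, 68.6°

Substitute s = j1:
Numerator: 2(j1)^2 + 6(j1) + 4 = 2 + j6
Denominator: (j1)^2 + 478(j1) + 9160 = 9159 + j478
|N| = √(2² + 6²) ≈ 6.3246, ∠N ≈ 71.57°
|D| = √(9159² + 478²) ≈ 9171.5, ∠D ≈ 2.99°
|L| = 6.3246 / 9171.5 ≈ 0.00068959
Gain = 20 log₁₀(0.00068959) ≈ -63.23 dB
∠L = 71.57° − 2.99° = 68.58°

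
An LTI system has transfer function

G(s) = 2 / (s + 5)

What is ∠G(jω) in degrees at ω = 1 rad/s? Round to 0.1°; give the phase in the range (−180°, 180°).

Substitute s = j1:
Numerator: 2 = 2 + j0
Denominator: (j1) + 5 = 5 + j1
|N| = √(2² + 0²) ≈ 2, ∠N ≈ 0.00°
|D| = √(5² + 1²) ≈ 5.099, ∠D ≈ 11.31°
∠G = 0.00° − 11.31° = -11.31°

-11.3°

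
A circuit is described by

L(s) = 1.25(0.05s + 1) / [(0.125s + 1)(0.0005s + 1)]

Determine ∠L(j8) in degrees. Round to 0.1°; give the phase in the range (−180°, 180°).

At ω = 8 rad/s:
zero (1 + j8·0.05) = 1 + j0.4 → |·| ≈ 1.077, ∠ ≈ 21.80°
pole (1 + j8·0.125) = 1 + j1 → |·| ≈ 1.4142, ∠ ≈ 45.00°
pole (1 + j8·0.0005) = 1 + j0.004 → |·| ≈ 1, ∠ ≈ 0.23°
∠L = (21.80°) − (45.00° + 0.23°) = -23.43°

-23.4°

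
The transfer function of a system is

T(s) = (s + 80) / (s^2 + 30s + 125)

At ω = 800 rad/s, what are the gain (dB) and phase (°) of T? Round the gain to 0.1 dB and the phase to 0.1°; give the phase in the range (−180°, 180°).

-58.0 dB, -93.6°

Substitute s = j800:
Numerator: (j800) + 80 = 80 + j800
Denominator: (j800)^2 + 30(j800) + 125 = -639875 + j24000
|N| = √(80² + 800²) ≈ 803.99, ∠N ≈ 84.29°
|D| = √(639875² + 24000²) ≈ 6.4032e+05, ∠D ≈ 177.85°
|T| = 803.99 / 6.4032e+05 ≈ 0.0012556
Gain = 20 log₁₀(0.0012556) ≈ -58.02 dB
∠T = 84.29° − 177.85° = -93.56°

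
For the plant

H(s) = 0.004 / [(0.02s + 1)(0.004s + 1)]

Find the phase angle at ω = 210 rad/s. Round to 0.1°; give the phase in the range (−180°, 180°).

At ω = 210 rad/s:
pole (1 + j210·0.02) = 1 + j4.2 → |·| ≈ 4.3174, ∠ ≈ 76.61°
pole (1 + j210·0.004) = 1 + j0.84 → |·| ≈ 1.306, ∠ ≈ 40.03°
∠H = (0°) − (76.61° + 40.03°) = -116.64°

-116.6°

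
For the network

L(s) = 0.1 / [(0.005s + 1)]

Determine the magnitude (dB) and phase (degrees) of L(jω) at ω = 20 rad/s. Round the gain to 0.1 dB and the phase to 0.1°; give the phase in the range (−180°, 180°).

-20.0 dB, -5.7°

At ω = 20 rad/s:
pole (1 + j20·0.005) = 1 + j0.1 → |·| ≈ 1.005, ∠ ≈ 5.71°
|L| = 0.1 · 1 / (1.005) ≈ 0.099502
Gain = 20 log₁₀(0.099502) ≈ -20.04 dB
∠L = (0°) − (5.71°) = -5.71°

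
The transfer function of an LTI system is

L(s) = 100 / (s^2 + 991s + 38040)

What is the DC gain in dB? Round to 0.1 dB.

L(0) = 100 / 38040 ≈ 0.0026288
20 log₁₀(0.0026288) ≈ -51.60 dB

-51.6 dB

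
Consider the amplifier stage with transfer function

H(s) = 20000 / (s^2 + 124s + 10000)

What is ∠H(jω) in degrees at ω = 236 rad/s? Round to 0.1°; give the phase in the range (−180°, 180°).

-147.4°

At s = jω = j236:
quadratic: (j236)² + 124·j236 + 10000 = -45696 + j29264 → |·| ≈ 54263, ∠ ≈ 147.36°
∠H = 0.00° − 147.36° = -147.36°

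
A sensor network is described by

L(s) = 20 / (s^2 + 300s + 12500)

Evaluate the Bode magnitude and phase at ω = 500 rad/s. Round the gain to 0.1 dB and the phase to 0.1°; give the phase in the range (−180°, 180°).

Substitute s = j500:
Numerator: 20 = 20 + j0
Denominator: (j500)^2 + 300(j500) + 12500 = -237500 + j150000
|N| = √(20² + 0²) ≈ 20, ∠N ≈ 0.00°
|D| = √(237500² + 150000²) ≈ 2.809e+05, ∠D ≈ 147.72°
|L| = 20 / 2.809e+05 ≈ 7.12e-05
Gain = 20 log₁₀(7.12e-05) ≈ -82.95 dB
∠L = 0.00° − 147.72° = -147.72°

-83.0 dB, -147.7°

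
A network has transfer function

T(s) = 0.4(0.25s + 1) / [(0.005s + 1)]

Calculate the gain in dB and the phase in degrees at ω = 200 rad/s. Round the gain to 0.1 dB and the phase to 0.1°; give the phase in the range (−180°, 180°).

At ω = 200 rad/s:
zero (1 + j200·0.25) = 1 + j50 → |·| ≈ 50.01, ∠ ≈ 88.85°
pole (1 + j200·0.005) = 1 + j1 → |·| ≈ 1.4142, ∠ ≈ 45.00°
|T| = 0.4 · 50.01 / (1.4142) ≈ 14.145
Gain = 20 log₁₀(14.145) ≈ 23.01 dB
∠T = (88.85°) − (45.00°) = 43.85°

23.0 dB, 43.9°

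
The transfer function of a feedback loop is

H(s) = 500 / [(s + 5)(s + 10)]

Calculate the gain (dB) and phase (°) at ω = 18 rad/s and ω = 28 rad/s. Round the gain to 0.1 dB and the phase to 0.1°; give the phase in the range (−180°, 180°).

At s = jω = j18:
pole (s+5): 5 + j18 → |·| = √(5²+18²) = √349 ≈ 18.682, ∠ = arctan(18/5) ≈ 74.48°
pole (s+10): 10 + j18 → |·| = √(10²+18²) = √424 ≈ 20.591, ∠ = arctan(18/10) ≈ 60.95°
|H| = 500 / 384.68 ≈ 1.2998
Gain = 20 log₁₀(1.2998) ≈ 2.28 dB
∠H = 0.00° − 135.43° = -135.43°

At s = jω = j28:
pole (s+5): 5 + j28 → |·| = √(5²+28²) = √809 ≈ 28.443, ∠ = arctan(28/5) ≈ 79.88°
pole (s+10): 10 + j28 → |·| = √(10²+28²) = √884 ≈ 29.732, ∠ = arctan(28/10) ≈ 70.35°
|H| = 500 / 845.67 ≈ 0.59125
Gain = 20 log₁₀(0.59125) ≈ -4.56 dB
∠H = 0.00° − 150.23° = -150.23°

ω = 18: 2.3 dB, -135.4°; ω = 28: -4.6 dB, -150.2°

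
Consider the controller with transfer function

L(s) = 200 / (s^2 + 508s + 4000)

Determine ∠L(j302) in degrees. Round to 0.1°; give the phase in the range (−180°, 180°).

Substitute s = j302:
Numerator: 200 = 200 + j0
Denominator: (j302)^2 + 508(j302) + 4000 = -87204 + j153416
|N| = √(200² + 0²) ≈ 200, ∠N ≈ 0.00°
|D| = √(87204² + 153416²) ≈ 1.7647e+05, ∠D ≈ 119.61°
∠L = 0.00° − 119.61° = -119.61°

-119.6°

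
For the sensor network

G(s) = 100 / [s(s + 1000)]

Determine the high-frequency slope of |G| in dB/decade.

-40 dB/decade

Each pole contributes −20 dB/decade at high frequency; each zero contributes +20 dB/decade.
Net: 0 zero(s) − 2 pole(s) → -40 dB/decade.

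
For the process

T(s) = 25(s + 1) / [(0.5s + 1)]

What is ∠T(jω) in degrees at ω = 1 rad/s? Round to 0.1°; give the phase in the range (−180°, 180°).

18.4°

At ω = 1 rad/s:
zero (1 + j1·1) = 1 + j1 → |·| ≈ 1.4142, ∠ ≈ 45.00°
pole (1 + j1·0.5) = 1 + j0.5 → |·| ≈ 1.118, ∠ ≈ 26.57°
∠T = (45.00°) − (26.57°) = 18.43°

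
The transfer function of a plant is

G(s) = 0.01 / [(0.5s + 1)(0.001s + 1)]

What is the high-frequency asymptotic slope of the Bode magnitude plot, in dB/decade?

Each pole contributes −20 dB/decade at high frequency; each zero contributes +20 dB/decade.
Net: 0 zero(s) − 2 pole(s) → -40 dB/decade.

-40 dB/decade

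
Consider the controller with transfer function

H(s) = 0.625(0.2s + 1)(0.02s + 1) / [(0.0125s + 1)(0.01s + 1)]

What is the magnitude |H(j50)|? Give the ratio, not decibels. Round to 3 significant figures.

6.74

At ω = 50 rad/s:
zero (1 + j50·0.2) = 1 + j10 → |·| ≈ 10.05, ∠ ≈ 84.29°
zero (1 + j50·0.02) = 1 + j1 → |·| ≈ 1.4142, ∠ ≈ 45.00°
pole (1 + j50·0.0125) = 1 + j0.625 → |·| ≈ 1.1792, ∠ ≈ 32.01°
pole (1 + j50·0.01) = 1 + j0.5 → |·| ≈ 1.118, ∠ ≈ 26.57°
|H| = 0.625 · 10.05 · 1.4142 / (1.1792 · 1.118) ≈ 6.7379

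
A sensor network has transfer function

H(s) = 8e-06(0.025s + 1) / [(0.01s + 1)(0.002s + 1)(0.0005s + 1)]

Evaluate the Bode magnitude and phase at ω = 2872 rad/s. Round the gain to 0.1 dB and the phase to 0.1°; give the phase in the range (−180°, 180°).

-114.2 dB, -134.1°

At ω = 2872 rad/s:
zero (1 + j2872·0.025) = 1 + j71.8 → |·| ≈ 71.807, ∠ ≈ 89.20°
pole (1 + j2872·0.01) = 1 + j28.72 → |·| ≈ 28.737, ∠ ≈ 88.01°
pole (1 + j2872·0.002) = 1 + j5.744 → |·| ≈ 5.8304, ∠ ≈ 80.12°
pole (1 + j2872·0.0005) = 1 + j1.436 → |·| ≈ 1.7499, ∠ ≈ 55.15°
|H| = 8e-06 · 71.807 / (28.737 · 5.8304 · 1.7499) ≈ 1.9593e-06
Gain = 20 log₁₀(1.9593e-06) ≈ -114.16 dB
∠H = (89.20°) − (88.01° + 80.12° + 55.15°) = -134.08°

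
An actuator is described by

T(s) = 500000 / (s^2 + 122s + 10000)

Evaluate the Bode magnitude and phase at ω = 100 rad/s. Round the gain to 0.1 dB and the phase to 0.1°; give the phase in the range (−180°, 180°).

At s = jω = j100:
quadratic: (j100)² + 122·j100 + 10000 = 0 + j12200 → |·| ≈ 12200, ∠ ≈ 90.00°
|T| = 500000 / 12200 ≈ 40.984
Gain = 20 log₁₀(40.984) ≈ 32.25 dB
∠T = 0.00° − 90.00° = -90.00°

32.3 dB, -90.0°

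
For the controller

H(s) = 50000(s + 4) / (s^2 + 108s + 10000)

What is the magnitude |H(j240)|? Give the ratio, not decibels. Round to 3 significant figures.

At s = jω = j240:
zero (s+4): 4 + j240 → |·| = √(4²+240²) = √57616 ≈ 240.03, ∠ = arctan(240/4) ≈ 89.05°
quadratic: (j240)² + 108·j240 + 10000 = -47600 + j25920 → |·| ≈ 54200, ∠ ≈ 151.43°
|H| = 50000 · 240.03 / 54200 ≈ 221.43

221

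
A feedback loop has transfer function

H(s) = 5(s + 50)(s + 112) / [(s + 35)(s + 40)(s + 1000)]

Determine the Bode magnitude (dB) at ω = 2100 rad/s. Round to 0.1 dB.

-53.3 dB

At s = jω = j2100:
zero (s+50): 50 + j2100 → |·| = √(50²+2100²) = √4412500 ≈ 2100.6, ∠ = arctan(2100/50) ≈ 88.64°
zero (s+112): 112 + j2100 → |·| = √(112²+2100²) = √4422544 ≈ 2103, ∠ = arctan(2100/112) ≈ 86.95°
pole (s+35): 35 + j2100 → |·| = √(35²+2100²) = √4411225 ≈ 2100.3, ∠ = arctan(2100/35) ≈ 89.05°
pole (s+40): 40 + j2100 → |·| = √(40²+2100²) = √4411600 ≈ 2100.4, ∠ = arctan(2100/40) ≈ 88.91°
pole (s+1000): 1000 + j2100 → |·| = √(1000²+2100²) = √5410000 ≈ 2325.9, ∠ = arctan(2100/1000) ≈ 64.54°
|H| = 5 · 4.4176e+06 / 1.0261e+10 ≈ 0.0021526
Gain = 20 log₁₀(0.0021526) ≈ -53.34 dB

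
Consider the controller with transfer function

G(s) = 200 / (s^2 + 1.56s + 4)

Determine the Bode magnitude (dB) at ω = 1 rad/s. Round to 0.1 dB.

35.4 dB

At s = jω = j1:
quadratic: (j1)² + 1.56·j1 + 4 = 3 + j1.56 → |·| ≈ 3.3814, ∠ ≈ 27.47°
|G| = 200 / 3.3814 ≈ 59.147
Gain = 20 log₁₀(59.147) ≈ 35.44 dB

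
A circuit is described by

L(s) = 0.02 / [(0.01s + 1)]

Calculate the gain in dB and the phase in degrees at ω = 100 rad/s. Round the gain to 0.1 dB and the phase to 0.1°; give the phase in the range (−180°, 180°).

At ω = 100 rad/s:
pole (1 + j100·0.01) = 1 + j1 → |·| ≈ 1.4142, ∠ ≈ 45.00°
|L| = 0.02 · 1 / (1.4142) ≈ 0.014142
Gain = 20 log₁₀(0.014142) ≈ -36.99 dB
∠L = (0°) − (45.00°) = -45.00°

-37.0 dB, -45.0°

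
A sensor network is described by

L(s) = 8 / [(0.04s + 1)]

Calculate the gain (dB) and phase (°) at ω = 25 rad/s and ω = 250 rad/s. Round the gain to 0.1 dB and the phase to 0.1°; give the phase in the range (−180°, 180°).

ω = 25: 15.1 dB, -45.0°; ω = 250: -2.0 dB, -84.3°

At ω = 25 rad/s:
pole (1 + j25·0.04) = 1 + j1 → |·| ≈ 1.4142, ∠ ≈ 45.00°
|L| = 8 · 1 / (1.4142) ≈ 5.6569
Gain = 20 log₁₀(5.6569) ≈ 15.05 dB
∠L = (0°) − (45.00°) = -45.00°

At ω = 250 rad/s:
pole (1 + j250·0.04) = 1 + j10 → |·| ≈ 10.05, ∠ ≈ 84.29°
|L| = 8 · 1 / (10.05) ≈ 0.79602
Gain = 20 log₁₀(0.79602) ≈ -1.98 dB
∠L = (0°) − (84.29°) = -84.29°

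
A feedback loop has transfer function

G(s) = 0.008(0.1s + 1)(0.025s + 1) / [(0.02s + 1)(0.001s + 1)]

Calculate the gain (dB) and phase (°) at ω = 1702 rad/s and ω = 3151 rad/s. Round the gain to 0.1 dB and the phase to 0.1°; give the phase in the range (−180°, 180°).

ω = 1702: -1.3 dB, 30.4°; ω = 3151: -0.4 dB, 17.6°

At ω = 1702 rad/s:
zero (1 + j1702·0.1) = 1 + j170.2 → |·| ≈ 170.2, ∠ ≈ 89.66°
zero (1 + j1702·0.025) = 1 + j42.55 → |·| ≈ 42.562, ∠ ≈ 88.65°
pole (1 + j1702·0.02) = 1 + j34.04 → |·| ≈ 34.055, ∠ ≈ 88.32°
pole (1 + j1702·0.001) = 1 + j1.702 → |·| ≈ 1.974, ∠ ≈ 59.56°
|G| = 0.008 · 170.2 · 42.562 / (34.055 · 1.974) ≈ 0.86207
Gain = 20 log₁₀(0.86207) ≈ -1.29 dB
∠G = (89.66° + 88.65°) − (88.32° + 59.56°) = 30.43°

At ω = 3151 rad/s:
zero (1 + j3151·0.1) = 1 + j315.1 → |·| ≈ 315.1, ∠ ≈ 89.82°
zero (1 + j3151·0.025) = 1 + j78.775 → |·| ≈ 78.781, ∠ ≈ 89.27°
pole (1 + j3151·0.02) = 1 + j63.02 → |·| ≈ 63.028, ∠ ≈ 89.09°
pole (1 + j3151·0.001) = 1 + j3.151 → |·| ≈ 3.3059, ∠ ≈ 72.39°
|G| = 0.008 · 315.1 · 78.781 / (63.028 · 3.3059) ≈ 0.9531
Gain = 20 log₁₀(0.9531) ≈ -0.42 dB
∠G = (89.82° + 89.27°) − (89.09° + 72.39°) = 17.61°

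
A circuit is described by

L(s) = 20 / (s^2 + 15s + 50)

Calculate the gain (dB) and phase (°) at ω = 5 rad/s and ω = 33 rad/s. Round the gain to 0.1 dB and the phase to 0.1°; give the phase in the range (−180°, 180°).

Substitute s = j5:
Numerator: 20 = 20 + j0
Denominator: (j5)^2 + 15(j5) + 50 = 25 + j75
|N| = √(20² + 0²) ≈ 20, ∠N ≈ 0.00°
|D| = √(25² + 75²) ≈ 79.057, ∠D ≈ 71.57°
|L| = 20 / 79.057 ≈ 0.25298
Gain = 20 log₁₀(0.25298) ≈ -11.94 dB
∠L = 0.00° − 71.57° = -71.57°

Substitute s = j33:
Numerator: 20 = 20 + j0
Denominator: (j33)^2 + 15(j33) + 50 = -1039 + j495
|N| = √(20² + 0²) ≈ 20, ∠N ≈ 0.00°
|D| = √(1039² + 495²) ≈ 1150.9, ∠D ≈ 154.53°
|L| = 20 / 1150.9 ≈ 0.017378
Gain = 20 log₁₀(0.017378) ≈ -35.20 dB
∠L = 0.00° − 154.53° = -154.53°

ω = 5: -11.9 dB, -71.6°; ω = 33: -35.2 dB, -154.5°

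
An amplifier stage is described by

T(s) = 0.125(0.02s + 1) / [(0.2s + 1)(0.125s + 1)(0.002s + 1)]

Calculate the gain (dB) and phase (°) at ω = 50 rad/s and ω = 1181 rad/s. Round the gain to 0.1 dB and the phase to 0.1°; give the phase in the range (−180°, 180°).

At ω = 50 rad/s:
zero (1 + j50·0.02) = 1 + j1 → |·| ≈ 1.4142, ∠ ≈ 45.00°
pole (1 + j50·0.2) = 1 + j10 → |·| ≈ 10.05, ∠ ≈ 84.29°
pole (1 + j50·0.125) = 1 + j6.25 → |·| ≈ 6.3295, ∠ ≈ 80.91°
pole (1 + j50·0.002) = 1 + j0.1 → |·| ≈ 1.005, ∠ ≈ 5.71°
|T| = 0.125 · 1.4142 / (10.05 · 6.3295 · 1.005) ≈ 0.0027652
Gain = 20 log₁₀(0.0027652) ≈ -51.17 dB
∠T = (45.00°) − (84.29° + 80.91° + 5.71°) = -125.91°

At ω = 1181 rad/s:
zero (1 + j1181·0.02) = 1 + j23.62 → |·| ≈ 23.641, ∠ ≈ 87.58°
pole (1 + j1181·0.2) = 1 + j236.2 → |·| ≈ 236.2, ∠ ≈ 89.76°
pole (1 + j1181·0.125) = 1 + j147.625 → |·| ≈ 147.63, ∠ ≈ 89.61°
pole (1 + j1181·0.002) = 1 + j2.362 → |·| ≈ 2.565, ∠ ≈ 67.05°
|T| = 0.125 · 23.641 / (236.2 · 147.63 · 2.565) ≈ 3.304e-05
Gain = 20 log₁₀(3.304e-05) ≈ -89.62 dB
∠T = (87.58°) − (89.76° + 89.61° + 67.05°) = -158.84°

ω = 50: -51.2 dB, -125.9°; ω = 1181: -89.6 dB, -158.8°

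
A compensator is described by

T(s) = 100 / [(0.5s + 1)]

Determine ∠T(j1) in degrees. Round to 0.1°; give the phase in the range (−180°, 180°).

-26.6°

At ω = 1 rad/s:
pole (1 + j1·0.5) = 1 + j0.5 → |·| ≈ 1.118, ∠ ≈ 26.57°
∠T = (0°) − (26.57°) = -26.57°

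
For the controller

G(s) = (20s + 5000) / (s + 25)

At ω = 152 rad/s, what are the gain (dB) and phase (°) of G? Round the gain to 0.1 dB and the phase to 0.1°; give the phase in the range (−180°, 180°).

Substitute s = j152:
Numerator: 20(j152) + 5000 = 5000 + j3040
Denominator: (j152) + 25 = 25 + j152
|N| = √(5000² + 3040²) ≈ 5851.6, ∠N ≈ 31.30°
|D| = √(25² + 152²) ≈ 154.04, ∠D ≈ 80.66°
|G| = 5851.6 / 154.04 ≈ 37.988
Gain = 20 log₁₀(37.988) ≈ 31.59 dB
∠G = 31.30° − 80.66° = -49.36°

31.6 dB, -49.4°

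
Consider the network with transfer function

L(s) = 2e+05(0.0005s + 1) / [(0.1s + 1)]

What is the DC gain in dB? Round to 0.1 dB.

106.0 dB

L(0) = 2e+05 · 1 / 1 = 2e+05
20 log₁₀(2e+05) ≈ 106.02 dB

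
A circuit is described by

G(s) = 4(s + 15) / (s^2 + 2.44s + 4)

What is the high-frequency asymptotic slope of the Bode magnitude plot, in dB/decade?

-20 dB/decade

Each pole contributes −20 dB/decade at high frequency; each zero contributes +20 dB/decade.
Net: 1 zero(s) − 2 pole(s) → -20 dB/decade.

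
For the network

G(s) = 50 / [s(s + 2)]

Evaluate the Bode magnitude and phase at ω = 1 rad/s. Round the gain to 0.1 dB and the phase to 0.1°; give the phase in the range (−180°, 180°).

27.0 dB, -116.6°

At s = jω = j1:
pole (s+2): 2 + j1 → |·| = √(2²+1²) = √5 ≈ 2.2361, ∠ = arctan(1/2) ≈ 26.57°
pole at origin: |s| = 1, ∠ = 90.00° (in denominator)
|G| = 50 / 2.2361 ≈ 22.36
Gain = 20 log₁₀(22.36) ≈ 26.99 dB
∠G = 0.00° − 116.57° = -116.57°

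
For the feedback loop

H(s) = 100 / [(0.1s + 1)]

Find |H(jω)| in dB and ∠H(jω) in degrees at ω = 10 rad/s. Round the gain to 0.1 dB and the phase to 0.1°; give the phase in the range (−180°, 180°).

At ω = 10 rad/s:
pole (1 + j10·0.1) = 1 + j1 → |·| ≈ 1.4142, ∠ ≈ 45.00°
|H| = 100 · 1 / (1.4142) ≈ 70.711
Gain = 20 log₁₀(70.711) ≈ 36.99 dB
∠H = (0°) − (45.00°) = -45.00°

37.0 dB, -45.0°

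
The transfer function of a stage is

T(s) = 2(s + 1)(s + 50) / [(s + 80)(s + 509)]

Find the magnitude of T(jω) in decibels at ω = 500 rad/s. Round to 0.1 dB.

2.9 dB

At s = jω = j500:
zero (s+1): 1 + j500 → |·| = √(1²+500²) = √250001 ≈ 500, ∠ = arctan(500/1) ≈ 89.89°
zero (s+50): 50 + j500 → |·| = √(50²+500²) = √252500 ≈ 502.49, ∠ = arctan(500/50) ≈ 84.29°
pole (s+80): 80 + j500 → |·| = √(80²+500²) = √256400 ≈ 506.36, ∠ = arctan(500/80) ≈ 80.91°
pole (s+509): 509 + j500 → |·| = √(509²+500²) = √509081 ≈ 713.5, ∠ = arctan(500/509) ≈ 44.49°
|T| = 2 · 2.5124e+05 / 3.6129e+05 ≈ 1.3908
Gain = 20 log₁₀(1.3908) ≈ 2.87 dB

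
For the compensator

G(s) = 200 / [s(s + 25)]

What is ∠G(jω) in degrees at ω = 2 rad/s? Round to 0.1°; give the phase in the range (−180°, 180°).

At s = jω = j2:
pole (s+25): 25 + j2 → |·| = √(25²+2²) = √629 ≈ 25.08, ∠ = arctan(2/25) ≈ 4.57°
pole at origin: |s| = 2, ∠ = 90.00° (in denominator)
∠G = 0.00° − 94.57° = -94.57°

-94.6°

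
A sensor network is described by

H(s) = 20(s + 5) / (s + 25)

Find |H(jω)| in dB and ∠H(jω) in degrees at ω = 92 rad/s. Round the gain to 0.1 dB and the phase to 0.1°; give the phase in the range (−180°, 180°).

At s = jω = j92:
zero (s+5): 5 + j92 → |·| = √(5²+92²) = √8489 ≈ 92.136, ∠ = arctan(92/5) ≈ 86.89°
pole (s+25): 25 + j92 → |·| = √(25²+92²) = √9089 ≈ 95.336, ∠ = arctan(92/25) ≈ 74.80°
|H| = 20 · 92.136 / 95.336 ≈ 19.329
Gain = 20 log₁₀(19.329) ≈ 25.72 dB
∠H = 86.89° − 74.80° = 12.09°

25.7 dB, 12.1°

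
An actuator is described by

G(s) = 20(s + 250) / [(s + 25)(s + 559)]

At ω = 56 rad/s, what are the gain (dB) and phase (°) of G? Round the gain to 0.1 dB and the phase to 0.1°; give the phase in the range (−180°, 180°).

At s = jω = j56:
zero (s+250): 250 + j56 → |·| = √(250²+56²) = √65636 ≈ 256.2, ∠ = arctan(56/250) ≈ 12.63°
pole (s+25): 25 + j56 → |·| = √(25²+56²) = √3761 ≈ 61.327, ∠ = arctan(56/25) ≈ 65.94°
pole (s+559): 559 + j56 → |·| = √(559²+56²) = √315617 ≈ 561.8, ∠ = arctan(56/559) ≈ 5.72°
|G| = 20 · 256.2 / 34454 ≈ 0.14872
Gain = 20 log₁₀(0.14872) ≈ -16.55 dB
∠G = 12.63° − 71.66° = -59.03°

-16.6 dB, -59.0°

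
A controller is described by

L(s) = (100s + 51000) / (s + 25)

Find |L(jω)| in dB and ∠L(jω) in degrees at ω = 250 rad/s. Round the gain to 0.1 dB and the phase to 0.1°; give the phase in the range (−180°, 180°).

Substitute s = j250:
Numerator: 100(j250) + 51000 = 51000 + j25000
Denominator: (j250) + 25 = 25 + j250
|N| = √(51000² + 25000²) ≈ 56798, ∠N ≈ 26.11°
|D| = √(25² + 250²) ≈ 251.25, ∠D ≈ 84.29°
|L| = 56798 / 251.25 ≈ 226.06
Gain = 20 log₁₀(226.06) ≈ 47.08 dB
∠L = 26.11° − 84.29° = -58.18°

47.1 dB, -58.2°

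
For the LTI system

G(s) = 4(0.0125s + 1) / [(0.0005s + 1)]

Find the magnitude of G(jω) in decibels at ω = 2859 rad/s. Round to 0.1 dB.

38.3 dB

At ω = 2859 rad/s:
zero (1 + j2859·0.0125) = 1 + j35.7375 → |·| ≈ 35.751, ∠ ≈ 88.40°
pole (1 + j2859·0.0005) = 1 + j1.4295 → |·| ≈ 1.7446, ∠ ≈ 55.03°
|G| = 4 · 35.751 / (1.7446) ≈ 81.97
Gain = 20 log₁₀(81.97) ≈ 38.27 dB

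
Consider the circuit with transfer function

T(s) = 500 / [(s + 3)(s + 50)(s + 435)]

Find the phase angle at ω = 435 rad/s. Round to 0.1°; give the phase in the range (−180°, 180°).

At s = jω = j435:
pole (s+3): 3 + j435 → |·| = √(3²+435²) = √189234 ≈ 435.01, ∠ = arctan(435/3) ≈ 89.60°
pole (s+50): 50 + j435 → |·| = √(50²+435²) = √191725 ≈ 437.86, ∠ = arctan(435/50) ≈ 83.44°
pole (s+435): 435 + j435 → |·| = √(435²+435²) = √378450 ≈ 615.18, ∠ = arctan(435/435) ≈ 45.00°
∠T = 0.00° − 218.04° = -218.04° ≡ 141.96° (principal value)

142.0°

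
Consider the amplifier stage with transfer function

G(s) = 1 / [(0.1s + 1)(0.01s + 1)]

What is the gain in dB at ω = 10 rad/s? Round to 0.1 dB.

At ω = 10 rad/s:
pole (1 + j10·0.1) = 1 + j1 → |·| ≈ 1.4142, ∠ ≈ 45.00°
pole (1 + j10·0.01) = 1 + j0.1 → |·| ≈ 1.005, ∠ ≈ 5.71°
|G| = 1 · 1 / (1.4142 · 1.005) ≈ 0.7036
Gain = 20 log₁₀(0.7036) ≈ -3.05 dB

-3.1 dB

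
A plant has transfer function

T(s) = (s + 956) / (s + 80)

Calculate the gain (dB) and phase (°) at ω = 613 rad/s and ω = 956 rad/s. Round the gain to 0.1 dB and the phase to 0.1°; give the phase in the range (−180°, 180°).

ω = 613: 5.3 dB, -49.9°; ω = 956: 3.0 dB, -40.2°

Substitute s = j613:
Numerator: (j613) + 956 = 956 + j613
Denominator: (j613) + 80 = 80 + j613
|N| = √(956² + 613²) ≈ 1135.7, ∠N ≈ 32.67°
|D| = √(80² + 613²) ≈ 618.2, ∠D ≈ 82.56°
|T| = 1135.7 / 618.2 ≈ 1.8371
Gain = 20 log₁₀(1.8371) ≈ 5.28 dB
∠T = 32.67° − 82.56° = -49.89°

Substitute s = j956:
Numerator: (j956) + 956 = 956 + j956
Denominator: (j956) + 80 = 80 + j956
|N| = √(956² + 956²) ≈ 1352, ∠N ≈ 45.00°
|D| = √(80² + 956²) ≈ 959.34, ∠D ≈ 85.22°
|T| = 1352 / 959.34 ≈ 1.4093
Gain = 20 log₁₀(1.4093) ≈ 2.98 dB
∠T = 45.00° − 85.22° = -40.22°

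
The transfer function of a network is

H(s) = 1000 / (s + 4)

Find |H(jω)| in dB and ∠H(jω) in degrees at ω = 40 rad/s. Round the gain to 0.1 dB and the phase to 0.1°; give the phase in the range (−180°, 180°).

Substitute s = j40:
Numerator: 1000 = 1000 + j0
Denominator: (j40) + 4 = 4 + j40
|N| = √(1000² + 0²) ≈ 1000, ∠N ≈ 0.00°
|D| = √(4² + 40²) ≈ 40.2, ∠D ≈ 84.29°
|H| = 1000 / 40.2 ≈ 24.876
Gain = 20 log₁₀(24.876) ≈ 27.92 dB
∠H = 0.00° − 84.29° = -84.29°

27.9 dB, -84.3°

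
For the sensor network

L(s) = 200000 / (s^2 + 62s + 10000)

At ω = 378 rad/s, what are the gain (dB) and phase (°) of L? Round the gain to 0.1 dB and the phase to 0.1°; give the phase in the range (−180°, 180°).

3.4 dB, -170.0°

At s = jω = j378:
quadratic: (j378)² + 62·j378 + 10000 = -132884 + j23436 → |·| ≈ 1.3493e+05, ∠ ≈ 170.00°
|L| = 200000 / 1.3493e+05 ≈ 1.4823
Gain = 20 log₁₀(1.4823) ≈ 3.42 dB
∠L = 0.00° − 170.00° = -170.00°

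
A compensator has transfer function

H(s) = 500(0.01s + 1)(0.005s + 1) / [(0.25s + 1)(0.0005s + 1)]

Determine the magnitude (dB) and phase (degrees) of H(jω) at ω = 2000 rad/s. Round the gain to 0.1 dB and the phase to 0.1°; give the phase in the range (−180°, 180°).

At ω = 2000 rad/s:
zero (1 + j2000·0.01) = 1 + j20 → |·| ≈ 20.025, ∠ ≈ 87.14°
zero (1 + j2000·0.005) = 1 + j10 → |·| ≈ 10.05, ∠ ≈ 84.29°
pole (1 + j2000·0.25) = 1 + j500 → |·| ≈ 500, ∠ ≈ 89.89°
pole (1 + j2000·0.0005) = 1 + j1 → |·| ≈ 1.4142, ∠ ≈ 45.00°
|H| = 500 · 20.025 · 10.05 / (500 · 1.4142) ≈ 142.31
Gain = 20 log₁₀(142.31) ≈ 43.06 dB
∠H = (87.14° + 84.29°) − (89.89° + 45.00°) = 36.54°

43.1 dB, 36.5°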